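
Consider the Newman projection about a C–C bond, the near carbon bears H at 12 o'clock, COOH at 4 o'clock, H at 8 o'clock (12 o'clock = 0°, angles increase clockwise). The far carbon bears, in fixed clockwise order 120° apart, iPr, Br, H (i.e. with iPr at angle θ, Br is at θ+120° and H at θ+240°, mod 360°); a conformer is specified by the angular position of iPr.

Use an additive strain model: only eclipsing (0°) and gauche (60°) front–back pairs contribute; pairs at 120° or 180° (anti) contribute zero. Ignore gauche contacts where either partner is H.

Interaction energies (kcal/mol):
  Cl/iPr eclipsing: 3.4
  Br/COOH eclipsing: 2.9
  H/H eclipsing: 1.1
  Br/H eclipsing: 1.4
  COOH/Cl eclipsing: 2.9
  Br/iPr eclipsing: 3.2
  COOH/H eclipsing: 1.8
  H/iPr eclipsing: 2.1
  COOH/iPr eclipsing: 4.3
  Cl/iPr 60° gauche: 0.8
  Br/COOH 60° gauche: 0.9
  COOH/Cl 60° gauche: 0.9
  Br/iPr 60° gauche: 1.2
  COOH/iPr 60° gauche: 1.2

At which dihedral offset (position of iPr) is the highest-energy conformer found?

iPr at 0° (eclipsed): H(0°)/iPr(0°) eclipsed 2.1; COOH(120°)/Br(120°) eclipsed 2.9; H(240°)/H(240°) eclipsed 1.1 → 6.1 kcal/mol.
iPr at 60° (staggered): COOH(120°)/iPr(60°) gauche 1.2; COOH(120°)/Br(180°) gauche 0.9 → 2.1 kcal/mol.
iPr at 120° (eclipsed): H(0°)/H(0°) eclipsed 1.1; COOH(120°)/iPr(120°) eclipsed 4.3; H(240°)/Br(240°) eclipsed 1.4 → 6.8 kcal/mol.
iPr at 180° (staggered): COOH(120°)/iPr(180°) gauche 1.2 → 1.2 kcal/mol.
iPr at 240° (eclipsed): H(0°)/Br(0°) eclipsed 1.4; COOH(120°)/H(120°) eclipsed 1.8; H(240°)/iPr(240°) eclipsed 2.1 → 5.3 kcal/mol.
iPr at 300° (staggered): COOH(120°)/Br(60°) gauche 0.9 → 0.9 kcal/mol.
The maximum (6.8 kcal/mol) occurs with iPr at 120°.

120°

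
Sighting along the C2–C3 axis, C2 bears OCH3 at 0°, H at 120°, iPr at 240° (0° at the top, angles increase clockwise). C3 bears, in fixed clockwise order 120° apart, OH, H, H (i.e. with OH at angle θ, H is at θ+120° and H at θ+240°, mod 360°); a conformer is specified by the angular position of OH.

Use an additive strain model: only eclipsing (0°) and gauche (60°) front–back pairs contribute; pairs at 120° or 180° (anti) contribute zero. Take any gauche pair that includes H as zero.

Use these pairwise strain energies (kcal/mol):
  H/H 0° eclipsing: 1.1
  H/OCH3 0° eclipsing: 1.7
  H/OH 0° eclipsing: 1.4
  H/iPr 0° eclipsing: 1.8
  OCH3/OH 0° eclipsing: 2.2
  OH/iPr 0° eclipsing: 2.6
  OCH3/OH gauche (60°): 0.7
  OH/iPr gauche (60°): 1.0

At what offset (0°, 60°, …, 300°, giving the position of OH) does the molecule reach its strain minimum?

OH at 0° (eclipsed): OCH3–OH eclipsed, H–H eclipsed, iPr–H eclipsed; 2.2 + 1.1 + 1.8 = 5.1 kcal/mol.
OH at 60° (staggered): OCH3–OH gauche; 0.7 = 0.7 kcal/mol.
OH at 120° (eclipsed): OCH3–H eclipsed, H–OH eclipsed, iPr–H eclipsed; 1.7 + 1.4 + 1.8 = 4.9 kcal/mol.
OH at 180° (staggered): iPr–OH gauche; 1.0 = 1.0 kcal/mol.
OH at 240° (eclipsed): OCH3–H eclipsed, H–H eclipsed, iPr–OH eclipsed; 1.7 + 1.1 + 2.6 = 5.4 kcal/mol.
OH at 300° (staggered): OCH3–OH gauche, iPr–OH gauche; 0.7 + 1.0 = 1.7 kcal/mol.
The minimum (0.7 kcal/mol) occurs with OH at 60°.

60°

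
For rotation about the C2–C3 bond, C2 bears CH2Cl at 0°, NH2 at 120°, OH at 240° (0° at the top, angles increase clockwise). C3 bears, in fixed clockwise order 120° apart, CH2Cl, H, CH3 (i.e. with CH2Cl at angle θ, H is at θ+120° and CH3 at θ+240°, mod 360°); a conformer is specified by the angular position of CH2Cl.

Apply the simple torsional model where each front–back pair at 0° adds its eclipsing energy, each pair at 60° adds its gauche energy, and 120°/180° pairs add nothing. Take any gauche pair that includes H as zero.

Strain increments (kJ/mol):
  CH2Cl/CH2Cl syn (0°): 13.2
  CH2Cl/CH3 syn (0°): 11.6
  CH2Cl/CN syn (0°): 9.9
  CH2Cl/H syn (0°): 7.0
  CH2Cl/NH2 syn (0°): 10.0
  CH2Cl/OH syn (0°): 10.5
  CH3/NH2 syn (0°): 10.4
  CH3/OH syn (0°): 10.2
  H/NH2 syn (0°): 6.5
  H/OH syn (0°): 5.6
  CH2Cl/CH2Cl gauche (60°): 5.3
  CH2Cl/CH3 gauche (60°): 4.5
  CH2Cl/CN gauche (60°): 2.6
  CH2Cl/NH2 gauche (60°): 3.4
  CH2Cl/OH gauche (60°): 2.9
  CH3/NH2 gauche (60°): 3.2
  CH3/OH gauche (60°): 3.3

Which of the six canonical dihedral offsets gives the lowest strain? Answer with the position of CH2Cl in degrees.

CH2Cl at 0° (eclipsed): CH2Cl–CH2Cl eclipsed, NH2–H eclipsed, OH–CH3 eclipsed; 13.2 + 6.5 + 10.2 = 29.9 kJ/mol.
CH2Cl at 60° (staggered): CH2Cl–CH2Cl gauche, CH2Cl–CH3 gauche, NH2–CH2Cl gauche, OH–CH3 gauche; 5.3 + 4.5 + 3.4 + 3.3 = 16.5 kJ/mol.
CH2Cl at 120° (eclipsed): CH2Cl–CH3 eclipsed, NH2–CH2Cl eclipsed, OH–H eclipsed; 11.6 + 10.0 + 5.6 = 27.2 kJ/mol.
CH2Cl at 180° (staggered): CH2Cl–CH3 gauche, NH2–CH2Cl gauche, NH2–CH3 gauche, OH–CH2Cl gauche; 4.5 + 3.4 + 3.2 + 2.9 = 14.0 kJ/mol.
CH2Cl at 240° (eclipsed): CH2Cl–H eclipsed, NH2–CH3 eclipsed, OH–CH2Cl eclipsed; 7.0 + 10.4 + 10.5 = 27.9 kJ/mol.
CH2Cl at 300° (staggered): CH2Cl–CH2Cl gauche, NH2–CH3 gauche, OH–CH2Cl gauche, OH–CH3 gauche; 5.3 + 3.2 + 2.9 + 3.3 = 14.7 kJ/mol.
The minimum (14.0 kJ/mol) occurs with CH2Cl at 180°.

180°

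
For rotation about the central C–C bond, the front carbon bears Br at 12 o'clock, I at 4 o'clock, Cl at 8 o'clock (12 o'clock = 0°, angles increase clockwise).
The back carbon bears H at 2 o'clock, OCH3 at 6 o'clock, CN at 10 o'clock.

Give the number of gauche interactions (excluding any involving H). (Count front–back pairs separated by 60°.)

Non-H gauche pairs: Br(0°)/CN(300°); I(120°)/OCH3(180°); Cl(240°)/OCH3(180°); Cl(240°)/CN(300°) — 4 interactions.

4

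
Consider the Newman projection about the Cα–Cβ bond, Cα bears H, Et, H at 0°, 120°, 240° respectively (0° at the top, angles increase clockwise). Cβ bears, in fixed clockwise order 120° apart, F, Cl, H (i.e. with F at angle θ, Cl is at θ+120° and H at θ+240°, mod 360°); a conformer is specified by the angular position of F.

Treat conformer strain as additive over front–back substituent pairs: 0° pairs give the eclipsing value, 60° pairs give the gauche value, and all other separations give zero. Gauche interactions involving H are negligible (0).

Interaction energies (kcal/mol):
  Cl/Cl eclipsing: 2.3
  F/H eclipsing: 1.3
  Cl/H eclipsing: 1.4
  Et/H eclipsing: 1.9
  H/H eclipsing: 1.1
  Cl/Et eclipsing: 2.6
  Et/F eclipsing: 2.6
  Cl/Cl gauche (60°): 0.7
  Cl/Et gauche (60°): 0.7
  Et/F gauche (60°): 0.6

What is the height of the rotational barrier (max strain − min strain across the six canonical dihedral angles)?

4.5 kcal/mol

F at 0° (eclipsed): H(0°)/F(0°) eclipsed 1.3; Et(120°)/Cl(120°) eclipsed 2.6; H(240°)/H(240°) eclipsed 1.1 → 5.0 kcal/mol.
F at 60° (staggered): Et(120°)/F(60°) gauche 0.6; Et(120°)/Cl(180°) gauche 0.7 → 1.3 kcal/mol.
F at 120° (eclipsed): H(0°)/H(0°) eclipsed 1.1; Et(120°)/F(120°) eclipsed 2.6; H(240°)/Cl(240°) eclipsed 1.4 → 5.1 kcal/mol.
F at 180° (staggered): Et(120°)/F(180°) gauche 0.6 → 0.6 kcal/mol.
F at 240° (eclipsed): H(0°)/Cl(0°) eclipsed 1.4; Et(120°)/H(120°) eclipsed 1.9; H(240°)/F(240°) eclipsed 1.3 → 4.6 kcal/mol.
F at 300° (staggered): Et(120°)/Cl(60°) gauche 0.7 → 0.7 kcal/mol.
Max at 120° (5.1 kcal/mol), min at 180° (0.6 kcal/mol); barrier = 4.5 kcal/mol.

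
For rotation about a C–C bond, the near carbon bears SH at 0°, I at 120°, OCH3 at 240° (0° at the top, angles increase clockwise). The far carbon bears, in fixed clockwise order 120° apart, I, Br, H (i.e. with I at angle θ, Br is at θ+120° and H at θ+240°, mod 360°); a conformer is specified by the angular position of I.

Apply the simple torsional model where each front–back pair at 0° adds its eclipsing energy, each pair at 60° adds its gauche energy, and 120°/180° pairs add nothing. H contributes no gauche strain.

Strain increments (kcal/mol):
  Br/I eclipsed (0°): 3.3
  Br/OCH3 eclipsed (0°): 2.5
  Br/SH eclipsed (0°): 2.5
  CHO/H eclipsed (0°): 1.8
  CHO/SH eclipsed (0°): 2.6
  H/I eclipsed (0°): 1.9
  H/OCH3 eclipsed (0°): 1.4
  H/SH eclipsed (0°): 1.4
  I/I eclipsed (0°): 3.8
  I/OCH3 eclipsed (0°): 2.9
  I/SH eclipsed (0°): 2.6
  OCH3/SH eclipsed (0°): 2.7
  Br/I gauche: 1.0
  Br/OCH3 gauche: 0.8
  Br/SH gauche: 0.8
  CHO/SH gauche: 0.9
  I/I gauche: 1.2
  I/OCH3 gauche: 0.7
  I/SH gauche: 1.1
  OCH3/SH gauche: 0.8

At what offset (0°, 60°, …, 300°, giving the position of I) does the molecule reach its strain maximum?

I at 0° (eclipsed): SH–I eclipsed, I–Br eclipsed, OCH3–H eclipsed; 2.6 + 3.3 + 1.4 = 7.3 kcal/mol.
I at 60° (staggered): SH–I gauche, I–I gauche, I–Br gauche, OCH3–Br gauche; 1.1 + 1.2 + 1.0 + 0.8 = 4.1 kcal/mol.
I at 120° (eclipsed): SH–H eclipsed, I–I eclipsed, OCH3–Br eclipsed; 1.4 + 3.8 + 2.5 = 7.7 kcal/mol.
I at 180° (staggered): SH–Br gauche, I–I gauche, OCH3–I gauche, OCH3–Br gauche; 0.8 + 1.2 + 0.7 + 0.8 = 3.5 kcal/mol.
I at 240° (eclipsed): SH–Br eclipsed, I–H eclipsed, OCH3–I eclipsed; 2.5 + 1.9 + 2.9 = 7.3 kcal/mol.
I at 300° (staggered): SH–I gauche, SH–Br gauche, I–Br gauche, OCH3–I gauche; 1.1 + 0.8 + 1.0 + 0.7 = 3.6 kcal/mol.
The maximum (7.7 kcal/mol) occurs with I at 120°.

120°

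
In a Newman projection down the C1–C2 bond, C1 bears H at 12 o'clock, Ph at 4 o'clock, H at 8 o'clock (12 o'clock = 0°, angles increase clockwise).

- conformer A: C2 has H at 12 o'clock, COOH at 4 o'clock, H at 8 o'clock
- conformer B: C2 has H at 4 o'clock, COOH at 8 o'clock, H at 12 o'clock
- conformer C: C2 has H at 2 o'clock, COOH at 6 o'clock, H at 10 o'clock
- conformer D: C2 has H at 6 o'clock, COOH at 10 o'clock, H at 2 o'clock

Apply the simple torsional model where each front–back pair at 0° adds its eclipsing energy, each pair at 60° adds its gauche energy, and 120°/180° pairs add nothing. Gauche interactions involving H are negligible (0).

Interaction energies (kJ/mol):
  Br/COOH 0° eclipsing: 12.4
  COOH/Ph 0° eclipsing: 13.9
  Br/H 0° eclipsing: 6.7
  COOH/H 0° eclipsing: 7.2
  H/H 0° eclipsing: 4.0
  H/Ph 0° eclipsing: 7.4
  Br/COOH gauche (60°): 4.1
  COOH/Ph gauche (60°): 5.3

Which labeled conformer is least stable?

A

A (eclipsed): H–H eclipsed, Ph–COOH eclipsed, H–H eclipsed; 4.0 + 13.9 + 4.0 = 21.9 kJ/mol.
B (eclipsed): H–H eclipsed, Ph–H eclipsed, H–COOH eclipsed; 4.0 + 7.4 + 7.2 = 18.6 kJ/mol.
C (staggered): Ph–COOH gauche; 5.3 = 5.3 kJ/mol.
D (staggered): no non-H gauche contacts → 0.0 kJ/mol.
A has the highest total (21.9 kJ/mol).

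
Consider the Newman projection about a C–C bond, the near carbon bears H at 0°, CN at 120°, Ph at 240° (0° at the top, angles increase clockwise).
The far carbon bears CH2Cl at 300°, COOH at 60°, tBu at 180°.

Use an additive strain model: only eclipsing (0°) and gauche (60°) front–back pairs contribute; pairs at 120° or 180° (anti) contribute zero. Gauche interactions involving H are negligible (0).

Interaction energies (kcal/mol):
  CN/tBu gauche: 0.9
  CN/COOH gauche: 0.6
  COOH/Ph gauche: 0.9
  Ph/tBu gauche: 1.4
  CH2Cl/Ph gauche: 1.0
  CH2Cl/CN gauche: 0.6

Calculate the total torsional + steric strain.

3.9 kcal/mol

This conformer (staggered): CN–COOH gauche, CN–tBu gauche, Ph–CH2Cl gauche, Ph–tBu gauche; 0.6 + 0.9 + 1.0 + 1.4 = 3.9 kcal/mol.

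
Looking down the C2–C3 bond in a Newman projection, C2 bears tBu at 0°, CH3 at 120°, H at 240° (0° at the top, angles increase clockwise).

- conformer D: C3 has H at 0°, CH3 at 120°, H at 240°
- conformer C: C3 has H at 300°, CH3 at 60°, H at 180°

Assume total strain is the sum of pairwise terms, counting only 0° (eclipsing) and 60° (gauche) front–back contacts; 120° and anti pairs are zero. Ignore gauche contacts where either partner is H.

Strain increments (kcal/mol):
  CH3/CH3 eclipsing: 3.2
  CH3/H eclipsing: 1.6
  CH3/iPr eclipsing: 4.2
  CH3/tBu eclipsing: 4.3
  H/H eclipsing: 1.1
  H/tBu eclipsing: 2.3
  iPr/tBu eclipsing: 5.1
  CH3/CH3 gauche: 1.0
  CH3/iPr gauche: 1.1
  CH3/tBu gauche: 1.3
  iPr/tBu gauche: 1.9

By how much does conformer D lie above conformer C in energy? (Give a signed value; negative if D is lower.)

+4.3 kcal/mol

D (eclipsed): tBu–H eclipsed, CH3–CH3 eclipsed, H–H eclipsed; 2.3 + 3.2 + 1.1 = 6.6 kcal/mol.
C (staggered): tBu–CH3 gauche, CH3–CH3 gauche; 1.3 + 1.0 = 2.3 kcal/mol.
E(D) − E(C) = 6.6 − 2.3 = +4.3 kcal/mol.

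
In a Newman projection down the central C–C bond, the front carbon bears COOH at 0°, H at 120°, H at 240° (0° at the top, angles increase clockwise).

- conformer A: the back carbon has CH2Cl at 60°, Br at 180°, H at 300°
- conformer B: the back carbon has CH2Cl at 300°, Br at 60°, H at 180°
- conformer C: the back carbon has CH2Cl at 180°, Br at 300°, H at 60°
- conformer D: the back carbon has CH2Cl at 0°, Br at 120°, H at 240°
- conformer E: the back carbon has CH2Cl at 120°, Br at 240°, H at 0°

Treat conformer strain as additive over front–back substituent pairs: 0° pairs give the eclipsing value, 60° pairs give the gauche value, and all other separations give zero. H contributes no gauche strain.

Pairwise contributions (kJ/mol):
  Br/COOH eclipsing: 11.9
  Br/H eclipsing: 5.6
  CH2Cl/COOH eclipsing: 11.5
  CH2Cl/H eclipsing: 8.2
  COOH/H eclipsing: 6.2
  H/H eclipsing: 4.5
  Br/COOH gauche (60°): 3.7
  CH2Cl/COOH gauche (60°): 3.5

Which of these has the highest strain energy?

A (staggered): COOH–CH2Cl gauche; 3.5 = 3.5 kJ/mol.
B (staggered): COOH–CH2Cl gauche, COOH–Br gauche; 3.5 + 3.7 = 7.2 kJ/mol.
C (staggered): COOH–Br gauche; 3.7 = 3.7 kJ/mol.
D (eclipsed): COOH–CH2Cl eclipsed, H–Br eclipsed, H–H eclipsed; 11.5 + 5.6 + 4.5 = 21.6 kJ/mol.
E (eclipsed): COOH–H eclipsed, H–CH2Cl eclipsed, H–Br eclipsed; 6.2 + 8.2 + 5.6 = 20.0 kJ/mol.
D has the highest total (21.6 kJ/mol).

D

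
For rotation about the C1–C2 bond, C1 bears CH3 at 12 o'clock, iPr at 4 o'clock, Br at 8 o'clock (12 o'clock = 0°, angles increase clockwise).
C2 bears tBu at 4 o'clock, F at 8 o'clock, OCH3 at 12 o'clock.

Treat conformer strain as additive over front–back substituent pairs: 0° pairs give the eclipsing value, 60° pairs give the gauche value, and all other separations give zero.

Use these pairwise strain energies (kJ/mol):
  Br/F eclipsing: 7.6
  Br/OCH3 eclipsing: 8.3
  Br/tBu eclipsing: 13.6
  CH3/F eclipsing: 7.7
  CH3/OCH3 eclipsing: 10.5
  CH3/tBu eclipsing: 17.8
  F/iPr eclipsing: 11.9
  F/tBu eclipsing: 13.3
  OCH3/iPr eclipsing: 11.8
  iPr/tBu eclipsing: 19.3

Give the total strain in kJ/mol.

This conformer (eclipsed): CH3(0°)/OCH3(0°) eclipsed 10.5; iPr(120°)/tBu(120°) eclipsed 19.3; Br(240°)/F(240°) eclipsed 7.6 → 37.4 kJ/mol.

37.4 kJ/mol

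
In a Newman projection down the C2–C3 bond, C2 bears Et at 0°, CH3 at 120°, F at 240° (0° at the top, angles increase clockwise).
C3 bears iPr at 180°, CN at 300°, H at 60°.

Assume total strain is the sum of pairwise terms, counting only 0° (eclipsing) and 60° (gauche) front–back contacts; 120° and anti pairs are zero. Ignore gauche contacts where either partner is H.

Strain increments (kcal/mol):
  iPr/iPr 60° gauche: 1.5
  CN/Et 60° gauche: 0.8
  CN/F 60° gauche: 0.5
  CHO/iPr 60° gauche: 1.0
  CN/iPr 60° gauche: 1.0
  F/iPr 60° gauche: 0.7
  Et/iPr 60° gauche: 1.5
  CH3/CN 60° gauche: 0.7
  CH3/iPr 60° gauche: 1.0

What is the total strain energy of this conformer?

3.0 kcal/mol

This conformer (staggered): Et(0°)/CN(300°) gauche 0.8; CH3(120°)/iPr(180°) gauche 1.0; F(240°)/iPr(180°) gauche 0.7; F(240°)/CN(300°) gauche 0.5 → 3.0 kcal/mol.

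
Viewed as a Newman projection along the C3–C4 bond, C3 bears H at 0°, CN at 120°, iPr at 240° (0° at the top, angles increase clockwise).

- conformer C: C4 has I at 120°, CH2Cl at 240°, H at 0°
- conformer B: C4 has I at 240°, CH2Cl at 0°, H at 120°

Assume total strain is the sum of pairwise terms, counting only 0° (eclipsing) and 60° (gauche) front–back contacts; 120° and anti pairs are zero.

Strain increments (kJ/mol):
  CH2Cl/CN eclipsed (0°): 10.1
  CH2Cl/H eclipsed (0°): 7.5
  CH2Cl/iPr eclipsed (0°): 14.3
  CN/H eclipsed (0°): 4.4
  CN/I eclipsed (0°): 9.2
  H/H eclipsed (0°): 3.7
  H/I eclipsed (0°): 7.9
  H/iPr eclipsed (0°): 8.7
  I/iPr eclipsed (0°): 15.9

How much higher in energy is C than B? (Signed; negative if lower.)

C (eclipsed): H(0°)/H(0°) eclipsed 3.7; CN(120°)/I(120°) eclipsed 9.2; iPr(240°)/CH2Cl(240°) eclipsed 14.3 → 27.2 kJ/mol.
B (eclipsed): H(0°)/CH2Cl(0°) eclipsed 7.5; CN(120°)/H(120°) eclipsed 4.4; iPr(240°)/I(240°) eclipsed 15.9 → 27.8 kJ/mol.
E(C) − E(B) = 27.2 − 27.8 = -0.6 kJ/mol.

-0.6 kJ/mol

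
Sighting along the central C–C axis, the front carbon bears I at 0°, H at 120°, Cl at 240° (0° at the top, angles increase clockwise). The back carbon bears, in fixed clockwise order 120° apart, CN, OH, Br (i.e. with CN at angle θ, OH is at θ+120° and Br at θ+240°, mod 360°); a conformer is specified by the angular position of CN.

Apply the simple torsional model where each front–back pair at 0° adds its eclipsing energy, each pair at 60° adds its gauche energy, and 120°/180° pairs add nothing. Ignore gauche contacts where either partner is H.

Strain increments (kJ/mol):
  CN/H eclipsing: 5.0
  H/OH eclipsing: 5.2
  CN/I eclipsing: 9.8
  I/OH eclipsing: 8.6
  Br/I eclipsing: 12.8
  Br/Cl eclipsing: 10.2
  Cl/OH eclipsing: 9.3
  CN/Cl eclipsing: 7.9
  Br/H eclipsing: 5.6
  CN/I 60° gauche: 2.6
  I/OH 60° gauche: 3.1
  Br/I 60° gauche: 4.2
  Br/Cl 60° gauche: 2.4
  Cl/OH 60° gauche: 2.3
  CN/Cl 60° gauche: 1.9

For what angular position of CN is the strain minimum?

300°

CN at 0° (eclipsed): I–CN eclipsed, H–OH eclipsed, Cl–Br eclipsed; 9.8 + 5.2 + 10.2 = 25.2 kJ/mol.
CN at 60° (staggered): I–CN gauche, I–Br gauche, Cl–OH gauche, Cl–Br gauche; 2.6 + 4.2 + 2.3 + 2.4 = 11.5 kJ/mol.
CN at 120° (eclipsed): I–Br eclipsed, H–CN eclipsed, Cl–OH eclipsed; 12.8 + 5.0 + 9.3 = 27.1 kJ/mol.
CN at 180° (staggered): I–OH gauche, I–Br gauche, Cl–CN gauche, Cl–OH gauche; 3.1 + 4.2 + 1.9 + 2.3 = 11.5 kJ/mol.
CN at 240° (eclipsed): I–OH eclipsed, H–Br eclipsed, Cl–CN eclipsed; 8.6 + 5.6 + 7.9 = 22.1 kJ/mol.
CN at 300° (staggered): I–CN gauche, I–OH gauche, Cl–CN gauche, Cl–Br gauche; 2.6 + 3.1 + 1.9 + 2.4 = 10.0 kJ/mol.
The minimum (10.0 kJ/mol) occurs with CN at 300°.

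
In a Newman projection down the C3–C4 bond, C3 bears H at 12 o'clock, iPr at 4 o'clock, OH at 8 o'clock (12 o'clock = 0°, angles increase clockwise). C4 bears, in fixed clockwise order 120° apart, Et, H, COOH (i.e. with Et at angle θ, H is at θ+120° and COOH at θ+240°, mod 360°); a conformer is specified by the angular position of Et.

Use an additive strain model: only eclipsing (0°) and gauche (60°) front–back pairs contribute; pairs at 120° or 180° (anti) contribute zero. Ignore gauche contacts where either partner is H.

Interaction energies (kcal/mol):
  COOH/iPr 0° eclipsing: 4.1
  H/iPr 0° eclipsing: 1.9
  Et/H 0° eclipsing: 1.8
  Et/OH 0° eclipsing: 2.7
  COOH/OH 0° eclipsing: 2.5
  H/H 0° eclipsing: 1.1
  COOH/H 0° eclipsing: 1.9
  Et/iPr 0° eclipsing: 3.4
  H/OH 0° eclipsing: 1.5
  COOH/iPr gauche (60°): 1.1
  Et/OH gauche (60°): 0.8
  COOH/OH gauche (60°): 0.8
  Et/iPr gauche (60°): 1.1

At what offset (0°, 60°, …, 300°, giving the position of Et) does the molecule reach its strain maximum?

240°

Et at 0° (eclipsed): H(0°)/Et(0°) eclipsed 1.8; iPr(120°)/H(120°) eclipsed 1.9; OH(240°)/COOH(240°) eclipsed 2.5 → 6.2 kcal/mol.
Et at 60° (staggered): iPr(120°)/Et(60°) gauche 1.1; OH(240°)/COOH(300°) gauche 0.8 → 1.9 kcal/mol.
Et at 120° (eclipsed): H(0°)/COOH(0°) eclipsed 1.9; iPr(120°)/Et(120°) eclipsed 3.4; OH(240°)/H(240°) eclipsed 1.5 → 6.8 kcal/mol.
Et at 180° (staggered): iPr(120°)/Et(180°) gauche 1.1; iPr(120°)/COOH(60°) gauche 1.1; OH(240°)/Et(180°) gauche 0.8 → 3.0 kcal/mol.
Et at 240° (eclipsed): H(0°)/H(0°) eclipsed 1.1; iPr(120°)/COOH(120°) eclipsed 4.1; OH(240°)/Et(240°) eclipsed 2.7 → 7.9 kcal/mol.
Et at 300° (staggered): iPr(120°)/COOH(180°) gauche 1.1; OH(240°)/Et(300°) gauche 0.8; OH(240°)/COOH(180°) gauche 0.8 → 2.7 kcal/mol.
The maximum (7.9 kcal/mol) occurs with Et at 240°.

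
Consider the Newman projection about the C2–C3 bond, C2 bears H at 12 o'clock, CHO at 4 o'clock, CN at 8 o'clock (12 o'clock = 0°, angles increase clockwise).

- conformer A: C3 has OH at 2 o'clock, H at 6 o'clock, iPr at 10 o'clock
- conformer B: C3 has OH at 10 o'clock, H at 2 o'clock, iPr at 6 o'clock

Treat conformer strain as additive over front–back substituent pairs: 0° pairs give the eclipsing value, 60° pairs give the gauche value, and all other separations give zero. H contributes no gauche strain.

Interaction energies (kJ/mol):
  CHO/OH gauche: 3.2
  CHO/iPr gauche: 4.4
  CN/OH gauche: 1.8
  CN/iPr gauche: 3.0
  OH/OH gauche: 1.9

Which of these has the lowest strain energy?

A

A (staggered): CHO–OH gauche, CN–iPr gauche; 3.2 + 3.0 = 6.2 kJ/mol.
B (staggered): CHO–iPr gauche, CN–OH gauche, CN–iPr gauche; 4.4 + 1.8 + 3.0 = 9.2 kJ/mol.
A has the lowest total (6.2 kJ/mol).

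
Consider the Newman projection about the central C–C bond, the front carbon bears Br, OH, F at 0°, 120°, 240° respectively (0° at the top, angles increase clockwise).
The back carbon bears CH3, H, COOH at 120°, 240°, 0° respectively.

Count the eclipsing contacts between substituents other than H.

2

Non-H eclipsing pairs: Br(0°)/COOH(0°); OH(120°)/CH3(120°) — 2 interactions.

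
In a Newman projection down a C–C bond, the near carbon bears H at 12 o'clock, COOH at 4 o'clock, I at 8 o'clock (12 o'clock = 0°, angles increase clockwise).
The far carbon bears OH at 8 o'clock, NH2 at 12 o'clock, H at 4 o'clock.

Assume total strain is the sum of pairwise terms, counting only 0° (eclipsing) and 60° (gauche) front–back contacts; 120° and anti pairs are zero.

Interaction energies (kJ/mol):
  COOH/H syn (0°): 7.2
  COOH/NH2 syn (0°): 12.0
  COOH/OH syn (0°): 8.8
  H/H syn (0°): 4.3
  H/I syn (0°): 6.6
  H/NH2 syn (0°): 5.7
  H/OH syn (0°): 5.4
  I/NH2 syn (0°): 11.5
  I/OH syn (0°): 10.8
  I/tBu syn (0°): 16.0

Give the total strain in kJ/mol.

This conformer (eclipsed): H–NH2 eclipsed, COOH–H eclipsed, I–OH eclipsed; 5.7 + 7.2 + 10.8 = 23.7 kJ/mol.

23.7 kJ/mol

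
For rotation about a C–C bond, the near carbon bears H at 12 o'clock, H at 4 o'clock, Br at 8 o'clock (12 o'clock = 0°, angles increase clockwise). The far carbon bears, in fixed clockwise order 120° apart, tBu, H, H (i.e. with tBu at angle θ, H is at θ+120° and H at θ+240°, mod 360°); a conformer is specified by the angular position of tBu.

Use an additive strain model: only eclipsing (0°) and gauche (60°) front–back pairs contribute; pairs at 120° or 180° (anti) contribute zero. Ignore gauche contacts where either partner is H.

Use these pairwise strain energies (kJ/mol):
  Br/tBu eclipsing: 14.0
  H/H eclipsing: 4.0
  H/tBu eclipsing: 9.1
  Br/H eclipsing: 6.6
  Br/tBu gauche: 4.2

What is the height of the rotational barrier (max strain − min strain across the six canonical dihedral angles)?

tBu at 0° (eclipsed): H(0°)/tBu(0°) eclipsed 9.1; H(120°)/H(120°) eclipsed 4.0; Br(240°)/H(240°) eclipsed 6.6 → 19.7 kJ/mol.
tBu at 60° (staggered): no non-H gauche contacts → 0.0 kJ/mol.
tBu at 120° (eclipsed): H(0°)/H(0°) eclipsed 4.0; H(120°)/tBu(120°) eclipsed 9.1; Br(240°)/H(240°) eclipsed 6.6 → 19.7 kJ/mol.
tBu at 180° (staggered): Br(240°)/tBu(180°) gauche 4.2 → 4.2 kJ/mol.
tBu at 240° (eclipsed): H(0°)/H(0°) eclipsed 4.0; H(120°)/H(120°) eclipsed 4.0; Br(240°)/tBu(240°) eclipsed 14.0 → 22.0 kJ/mol.
tBu at 300° (staggered): Br(240°)/tBu(300°) gauche 4.2 → 4.2 kJ/mol.
Max at 240° (22.0 kJ/mol), min at 60° (0.0 kJ/mol); barrier = 22.0 kJ/mol.

22.0 kJ/mol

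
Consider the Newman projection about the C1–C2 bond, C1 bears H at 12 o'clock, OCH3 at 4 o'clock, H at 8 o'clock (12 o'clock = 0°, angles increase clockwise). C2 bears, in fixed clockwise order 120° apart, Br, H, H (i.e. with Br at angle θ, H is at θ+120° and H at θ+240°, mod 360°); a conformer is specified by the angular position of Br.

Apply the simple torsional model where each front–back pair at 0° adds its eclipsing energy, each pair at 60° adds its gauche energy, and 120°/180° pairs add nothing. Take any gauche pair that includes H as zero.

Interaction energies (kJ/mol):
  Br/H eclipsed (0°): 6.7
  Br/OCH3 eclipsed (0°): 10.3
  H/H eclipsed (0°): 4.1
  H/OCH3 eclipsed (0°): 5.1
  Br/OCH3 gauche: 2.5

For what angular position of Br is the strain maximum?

Br at 0° is eclipsed. H at 0° is eclipsed with Br at 0° (6.7); OCH3 at 120° is eclipsed with H at 120° (5.1); H at 240° is eclipsed with H at 240° (4.1). Total 15.9 kJ/mol.
Br at 60° is staggered. OCH3 at 120° is gauche with Br at 60° (2.5). Total 2.5 kJ/mol.
Br at 120° is eclipsed. H at 0° is eclipsed with H at 0° (4.1); OCH3 at 120° is eclipsed with Br at 120° (10.3); H at 240° is eclipsed with H at 240° (4.1). Total 18.5 kJ/mol.
Br at 180° is staggered. OCH3 at 120° is gauche with Br at 180° (2.5). Total 2.5 kJ/mol.
Br at 240° is eclipsed. H at 0° is eclipsed with H at 0° (4.1); OCH3 at 120° is eclipsed with H at 120° (5.1); H at 240° is eclipsed with Br at 240° (6.7). Total 15.9 kJ/mol.
Br at 300° (staggered): no non-H gauche contacts → 0.0 kJ/mol.
The maximum (18.5 kJ/mol) occurs with Br at 120°.

120°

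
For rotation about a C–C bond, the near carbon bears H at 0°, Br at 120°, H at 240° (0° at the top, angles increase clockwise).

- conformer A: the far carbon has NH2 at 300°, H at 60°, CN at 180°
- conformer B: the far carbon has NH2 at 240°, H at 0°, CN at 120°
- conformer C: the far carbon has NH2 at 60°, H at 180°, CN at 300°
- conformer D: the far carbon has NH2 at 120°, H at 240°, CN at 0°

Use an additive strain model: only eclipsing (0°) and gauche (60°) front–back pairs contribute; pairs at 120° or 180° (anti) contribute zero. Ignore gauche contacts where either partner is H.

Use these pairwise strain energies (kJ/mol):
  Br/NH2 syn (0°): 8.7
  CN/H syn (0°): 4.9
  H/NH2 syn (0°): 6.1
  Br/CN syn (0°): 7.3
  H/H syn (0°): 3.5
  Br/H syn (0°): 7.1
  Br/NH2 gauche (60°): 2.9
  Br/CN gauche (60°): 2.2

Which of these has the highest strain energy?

A is staggered. Br at 120° is gauche with CN at 180° (2.2). Total 2.2 kJ/mol.
B is eclipsed. H at 0° is eclipsed with H at 0° (3.5); Br at 120° is eclipsed with CN at 120° (7.3); H at 240° is eclipsed with NH2 at 240° (6.1). Total 16.9 kJ/mol.
C is staggered. Br at 120° is gauche with NH2 at 60° (2.9). Total 2.9 kJ/mol.
D is eclipsed. H at 0° is eclipsed with CN at 0° (4.9); Br at 120° is eclipsed with NH2 at 120° (8.7); H at 240° is eclipsed with H at 240° (3.5). Total 17.1 kJ/mol.
D has the highest total (17.1 kJ/mol).

D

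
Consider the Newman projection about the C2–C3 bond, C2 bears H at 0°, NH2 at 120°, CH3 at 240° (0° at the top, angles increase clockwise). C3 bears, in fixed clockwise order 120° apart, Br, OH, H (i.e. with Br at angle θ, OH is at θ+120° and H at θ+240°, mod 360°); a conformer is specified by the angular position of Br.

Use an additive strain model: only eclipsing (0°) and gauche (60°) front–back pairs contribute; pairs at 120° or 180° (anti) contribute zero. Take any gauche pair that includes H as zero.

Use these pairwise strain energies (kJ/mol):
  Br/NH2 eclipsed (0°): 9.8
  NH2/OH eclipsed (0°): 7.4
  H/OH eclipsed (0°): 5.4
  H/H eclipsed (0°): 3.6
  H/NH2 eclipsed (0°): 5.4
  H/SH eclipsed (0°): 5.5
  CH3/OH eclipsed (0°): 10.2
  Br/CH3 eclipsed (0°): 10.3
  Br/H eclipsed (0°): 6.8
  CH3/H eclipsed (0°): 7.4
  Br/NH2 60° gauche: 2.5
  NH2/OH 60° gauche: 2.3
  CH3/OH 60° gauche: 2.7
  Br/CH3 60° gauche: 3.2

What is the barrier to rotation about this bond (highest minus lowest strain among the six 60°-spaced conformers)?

Br at 0° is eclipsed. H at 0° is eclipsed with Br at 0° (6.8); NH2 at 120° is eclipsed with OH at 120° (7.4); CH3 at 240° is eclipsed with H at 240° (7.4). Total 21.6 kJ/mol.
Br at 60° is staggered. NH2 at 120° is gauche with Br at 60° (2.5); NH2 at 120° is gauche with OH at 180° (2.3); CH3 at 240° is gauche with OH at 180° (2.7). Total 7.5 kJ/mol.
Br at 120° is eclipsed. H at 0° is eclipsed with H at 0° (3.6); NH2 at 120° is eclipsed with Br at 120° (9.8); CH3 at 240° is eclipsed with OH at 240° (10.2). Total 23.6 kJ/mol.
Br at 180° is staggered. NH2 at 120° is gauche with Br at 180° (2.5); CH3 at 240° is gauche with Br at 180° (3.2); CH3 at 240° is gauche with OH at 300° (2.7). Total 8.4 kJ/mol.
Br at 240° is eclipsed. H at 0° is eclipsed with OH at 0° (5.4); NH2 at 120° is eclipsed with H at 120° (5.4); CH3 at 240° is eclipsed with Br at 240° (10.3). Total 21.1 kJ/mol.
Br at 300° is staggered. NH2 at 120° is gauche with OH at 60° (2.3); CH3 at 240° is gauche with Br at 300° (3.2). Total 5.5 kJ/mol.
Max at 120° (23.6 kJ/mol), min at 300° (5.5 kJ/mol); barrier = 18.1 kJ/mol.

18.1 kJ/mol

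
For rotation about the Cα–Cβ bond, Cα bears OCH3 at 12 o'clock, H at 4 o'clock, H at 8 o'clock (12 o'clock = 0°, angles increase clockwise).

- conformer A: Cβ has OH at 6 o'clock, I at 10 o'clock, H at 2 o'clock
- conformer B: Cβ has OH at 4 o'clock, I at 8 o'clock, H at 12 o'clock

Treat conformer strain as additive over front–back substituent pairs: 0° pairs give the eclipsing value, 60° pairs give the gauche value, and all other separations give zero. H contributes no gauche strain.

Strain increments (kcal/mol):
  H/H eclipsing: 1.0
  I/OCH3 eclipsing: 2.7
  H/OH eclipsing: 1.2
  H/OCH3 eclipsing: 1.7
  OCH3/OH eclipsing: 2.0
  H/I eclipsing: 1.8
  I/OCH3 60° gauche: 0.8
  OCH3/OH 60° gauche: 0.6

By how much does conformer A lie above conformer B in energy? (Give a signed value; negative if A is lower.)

A is staggered. OCH3 at 0° is gauche with I at 300° (0.8). Total 0.8 kcal/mol.
B is eclipsed. OCH3 at 0° is eclipsed with H at 0° (1.7); H at 120° is eclipsed with OH at 120° (1.2); H at 240° is eclipsed with I at 240° (1.8). Total 4.7 kcal/mol.
E(A) − E(B) = 0.8 − 4.7 = -3.9 kcal/mol.

-3.9 kcal/mol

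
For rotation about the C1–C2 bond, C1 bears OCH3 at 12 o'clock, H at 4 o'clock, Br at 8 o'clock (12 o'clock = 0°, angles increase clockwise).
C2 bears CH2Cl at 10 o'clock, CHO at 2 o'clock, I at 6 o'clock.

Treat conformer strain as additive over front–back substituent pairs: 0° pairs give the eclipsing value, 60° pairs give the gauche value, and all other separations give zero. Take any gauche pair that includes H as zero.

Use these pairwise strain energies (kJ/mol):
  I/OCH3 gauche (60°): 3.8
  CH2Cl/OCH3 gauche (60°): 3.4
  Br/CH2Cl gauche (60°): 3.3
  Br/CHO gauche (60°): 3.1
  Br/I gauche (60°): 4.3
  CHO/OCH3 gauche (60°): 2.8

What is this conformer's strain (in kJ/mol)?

This conformer is staggered. OCH3 at 0° is gauche with CH2Cl at 300° (3.4); OCH3 at 0° is gauche with CHO at 60° (2.8); Br at 240° is gauche with CH2Cl at 300° (3.3); Br at 240° is gauche with I at 180° (4.3). Total 13.8 kJ/mol.

13.8 kJ/mol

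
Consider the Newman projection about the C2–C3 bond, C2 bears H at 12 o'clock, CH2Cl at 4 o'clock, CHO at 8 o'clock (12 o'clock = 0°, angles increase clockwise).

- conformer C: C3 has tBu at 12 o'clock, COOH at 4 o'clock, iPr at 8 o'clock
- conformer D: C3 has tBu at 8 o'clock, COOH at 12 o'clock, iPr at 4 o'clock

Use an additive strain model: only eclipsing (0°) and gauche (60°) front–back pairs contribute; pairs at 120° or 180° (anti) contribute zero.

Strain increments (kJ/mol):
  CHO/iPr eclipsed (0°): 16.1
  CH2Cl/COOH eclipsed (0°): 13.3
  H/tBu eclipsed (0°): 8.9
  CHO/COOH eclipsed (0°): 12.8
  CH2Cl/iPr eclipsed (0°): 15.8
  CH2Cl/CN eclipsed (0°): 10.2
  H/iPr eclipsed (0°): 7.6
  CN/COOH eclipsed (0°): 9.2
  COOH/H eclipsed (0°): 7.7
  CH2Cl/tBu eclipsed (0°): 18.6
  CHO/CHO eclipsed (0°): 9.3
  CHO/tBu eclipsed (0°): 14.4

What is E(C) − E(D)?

+0.4 kJ/mol

C (eclipsed): H–tBu eclipsed, CH2Cl–COOH eclipsed, CHO–iPr eclipsed; 8.9 + 13.3 + 16.1 = 38.3 kJ/mol.
D (eclipsed): H–COOH eclipsed, CH2Cl–iPr eclipsed, CHO–tBu eclipsed; 7.7 + 15.8 + 14.4 = 37.9 kJ/mol.
E(C) − E(D) = 38.3 − 37.9 = +0.4 kJ/mol.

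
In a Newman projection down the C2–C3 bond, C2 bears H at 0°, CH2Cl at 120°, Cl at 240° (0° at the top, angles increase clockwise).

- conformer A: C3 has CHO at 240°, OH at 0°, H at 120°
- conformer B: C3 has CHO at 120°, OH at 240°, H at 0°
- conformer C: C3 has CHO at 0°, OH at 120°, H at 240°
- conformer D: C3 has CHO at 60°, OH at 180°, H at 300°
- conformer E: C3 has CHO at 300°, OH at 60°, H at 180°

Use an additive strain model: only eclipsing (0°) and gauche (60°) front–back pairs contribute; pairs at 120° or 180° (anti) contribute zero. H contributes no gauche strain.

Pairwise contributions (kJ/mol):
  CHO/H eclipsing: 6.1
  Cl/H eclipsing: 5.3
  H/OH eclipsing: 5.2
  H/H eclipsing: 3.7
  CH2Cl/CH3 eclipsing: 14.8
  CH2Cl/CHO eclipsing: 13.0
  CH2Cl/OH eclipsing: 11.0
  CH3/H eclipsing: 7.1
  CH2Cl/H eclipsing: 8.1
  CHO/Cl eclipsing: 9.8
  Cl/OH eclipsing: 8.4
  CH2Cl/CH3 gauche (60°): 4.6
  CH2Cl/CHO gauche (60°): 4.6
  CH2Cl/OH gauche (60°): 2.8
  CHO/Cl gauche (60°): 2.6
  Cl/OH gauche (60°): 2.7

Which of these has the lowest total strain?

E

A is eclipsed. H at 0° is eclipsed with OH at 0° (5.2); CH2Cl at 120° is eclipsed with H at 120° (8.1); Cl at 240° is eclipsed with CHO at 240° (9.8). Total 23.1 kJ/mol.
B is eclipsed. H at 0° is eclipsed with H at 0° (3.7); CH2Cl at 120° is eclipsed with CHO at 120° (13.0); Cl at 240° is eclipsed with OH at 240° (8.4). Total 25.1 kJ/mol.
C is eclipsed. H at 0° is eclipsed with CHO at 0° (6.1); CH2Cl at 120° is eclipsed with OH at 120° (11.0); Cl at 240° is eclipsed with H at 240° (5.3). Total 22.4 kJ/mol.
D is staggered. CH2Cl at 120° is gauche with CHO at 60° (4.6); CH2Cl at 120° is gauche with OH at 180° (2.8); Cl at 240° is gauche with OH at 180° (2.7). Total 10.1 kJ/mol.
E is staggered. CH2Cl at 120° is gauche with OH at 60° (2.8); Cl at 240° is gauche with CHO at 300° (2.6). Total 5.4 kJ/mol.
E has the lowest total (5.4 kJ/mol).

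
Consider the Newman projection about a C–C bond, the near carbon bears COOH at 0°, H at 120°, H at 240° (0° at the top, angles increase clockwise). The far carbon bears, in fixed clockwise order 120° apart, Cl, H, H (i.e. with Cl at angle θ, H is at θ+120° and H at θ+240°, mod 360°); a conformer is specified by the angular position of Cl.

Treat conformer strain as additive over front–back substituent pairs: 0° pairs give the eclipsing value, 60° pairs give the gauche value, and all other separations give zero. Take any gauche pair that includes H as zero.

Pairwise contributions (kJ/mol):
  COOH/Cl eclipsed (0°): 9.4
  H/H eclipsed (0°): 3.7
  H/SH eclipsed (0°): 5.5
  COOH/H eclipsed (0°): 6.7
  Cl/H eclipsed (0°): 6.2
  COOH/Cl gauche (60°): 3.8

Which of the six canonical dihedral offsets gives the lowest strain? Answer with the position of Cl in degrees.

Cl at 0° (eclipsed): COOH(0°)/Cl(0°) eclipsed 9.4; H(120°)/H(120°) eclipsed 3.7; H(240°)/H(240°) eclipsed 3.7 → 16.8 kJ/mol.
Cl at 60° (staggered): COOH(0°)/Cl(60°) gauche 3.8 → 3.8 kJ/mol.
Cl at 120° (eclipsed): COOH(0°)/H(0°) eclipsed 6.7; H(120°)/Cl(120°) eclipsed 6.2; H(240°)/H(240°) eclipsed 3.7 → 16.6 kJ/mol.
Cl at 180° (staggered): no non-H gauche contacts → 0.0 kJ/mol.
Cl at 240° (eclipsed): COOH(0°)/H(0°) eclipsed 6.7; H(120°)/H(120°) eclipsed 3.7; H(240°)/Cl(240°) eclipsed 6.2 → 16.6 kJ/mol.
Cl at 300° (staggered): COOH(0°)/Cl(300°) gauche 3.8 → 3.8 kJ/mol.
The minimum (0.0 kJ/mol) occurs with Cl at 180°.

180°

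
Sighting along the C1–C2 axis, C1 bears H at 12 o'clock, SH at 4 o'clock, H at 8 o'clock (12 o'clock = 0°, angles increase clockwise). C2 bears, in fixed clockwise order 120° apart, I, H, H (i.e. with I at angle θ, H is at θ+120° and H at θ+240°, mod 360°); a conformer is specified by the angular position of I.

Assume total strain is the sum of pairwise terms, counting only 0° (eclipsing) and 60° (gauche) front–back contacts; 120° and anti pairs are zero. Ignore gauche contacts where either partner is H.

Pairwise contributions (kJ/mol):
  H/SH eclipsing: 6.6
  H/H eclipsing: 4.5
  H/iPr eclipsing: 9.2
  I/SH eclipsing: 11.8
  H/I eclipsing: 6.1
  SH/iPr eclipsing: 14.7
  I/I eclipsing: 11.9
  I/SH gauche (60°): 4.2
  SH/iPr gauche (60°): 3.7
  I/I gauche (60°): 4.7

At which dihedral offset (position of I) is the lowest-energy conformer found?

300°

I at 0° (eclipsed): H(0°)/I(0°) eclipsed 6.1; SH(120°)/H(120°) eclipsed 6.6; H(240°)/H(240°) eclipsed 4.5 → 17.2 kJ/mol.
I at 60° (staggered): SH(120°)/I(60°) gauche 4.2 → 4.2 kJ/mol.
I at 120° (eclipsed): H(0°)/H(0°) eclipsed 4.5; SH(120°)/I(120°) eclipsed 11.8; H(240°)/H(240°) eclipsed 4.5 → 20.8 kJ/mol.
I at 180° (staggered): SH(120°)/I(180°) gauche 4.2 → 4.2 kJ/mol.
I at 240° (eclipsed): H(0°)/H(0°) eclipsed 4.5; SH(120°)/H(120°) eclipsed 6.6; H(240°)/I(240°) eclipsed 6.1 → 17.2 kJ/mol.
I at 300° (staggered): no non-H gauche contacts → 0.0 kJ/mol.
The minimum (0.0 kJ/mol) occurs with I at 300°.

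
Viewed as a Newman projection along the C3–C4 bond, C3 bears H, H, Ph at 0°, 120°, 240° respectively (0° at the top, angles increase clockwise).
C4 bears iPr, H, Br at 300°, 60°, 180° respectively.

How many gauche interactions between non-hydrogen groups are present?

Non-H gauche pairs: Ph(240°)/iPr(300°); Ph(240°)/Br(180°) — 2 interactions.

2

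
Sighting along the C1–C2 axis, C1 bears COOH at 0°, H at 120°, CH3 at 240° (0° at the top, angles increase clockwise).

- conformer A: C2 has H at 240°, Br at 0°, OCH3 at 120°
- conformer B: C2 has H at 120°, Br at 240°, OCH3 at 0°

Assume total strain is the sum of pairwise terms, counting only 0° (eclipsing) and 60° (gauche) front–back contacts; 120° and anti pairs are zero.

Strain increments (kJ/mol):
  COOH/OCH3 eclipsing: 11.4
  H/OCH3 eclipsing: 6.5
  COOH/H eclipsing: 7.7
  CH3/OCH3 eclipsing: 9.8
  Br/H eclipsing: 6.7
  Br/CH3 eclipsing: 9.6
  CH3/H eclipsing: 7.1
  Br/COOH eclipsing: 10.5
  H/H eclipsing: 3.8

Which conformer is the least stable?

A is eclipsed. COOH at 0° is eclipsed with Br at 0° (10.5); H at 120° is eclipsed with OCH3 at 120° (6.5); CH3 at 240° is eclipsed with H at 240° (7.1). Total 24.1 kJ/mol.
B is eclipsed. COOH at 0° is eclipsed with OCH3 at 0° (11.4); H at 120° is eclipsed with H at 120° (3.8); CH3 at 240° is eclipsed with Br at 240° (9.6). Total 24.8 kJ/mol.
B has the highest total (24.8 kJ/mol).

B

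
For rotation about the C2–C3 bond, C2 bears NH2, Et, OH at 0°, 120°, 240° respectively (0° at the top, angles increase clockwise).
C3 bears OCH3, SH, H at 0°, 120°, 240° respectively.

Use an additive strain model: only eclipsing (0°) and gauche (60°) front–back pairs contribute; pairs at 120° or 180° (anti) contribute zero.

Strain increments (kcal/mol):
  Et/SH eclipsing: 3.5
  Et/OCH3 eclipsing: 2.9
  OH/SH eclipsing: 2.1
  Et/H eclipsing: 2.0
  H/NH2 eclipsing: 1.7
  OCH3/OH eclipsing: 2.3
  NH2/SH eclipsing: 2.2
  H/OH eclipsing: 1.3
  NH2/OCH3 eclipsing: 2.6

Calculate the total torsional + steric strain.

7.4 kcal/mol

This conformer (eclipsed): NH2(0°)/OCH3(0°) eclipsed 2.6; Et(120°)/SH(120°) eclipsed 3.5; OH(240°)/H(240°) eclipsed 1.3 → 7.4 kcal/mol.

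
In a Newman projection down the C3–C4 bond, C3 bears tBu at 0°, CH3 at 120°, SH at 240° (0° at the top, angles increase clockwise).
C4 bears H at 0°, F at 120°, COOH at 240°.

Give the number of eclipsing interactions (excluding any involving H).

Non-H eclipsing pairs: CH3(120°)/F(120°); SH(240°)/COOH(240°) — 2 interactions.

2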